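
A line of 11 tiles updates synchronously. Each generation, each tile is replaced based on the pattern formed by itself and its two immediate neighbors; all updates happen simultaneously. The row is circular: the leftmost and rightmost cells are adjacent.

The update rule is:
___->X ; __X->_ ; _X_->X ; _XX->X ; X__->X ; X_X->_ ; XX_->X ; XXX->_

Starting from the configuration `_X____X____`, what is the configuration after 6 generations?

generation 1: _XXXX_XXXXX
generation 2: _X__X_X___X
generation 3: _XX_X_XXX_X
generation 4: _XX_X_X_X_X
generation 5: _XX_X_X_X_X  (fixed point — unchanged through generation 6)

_XX_X_X_X_X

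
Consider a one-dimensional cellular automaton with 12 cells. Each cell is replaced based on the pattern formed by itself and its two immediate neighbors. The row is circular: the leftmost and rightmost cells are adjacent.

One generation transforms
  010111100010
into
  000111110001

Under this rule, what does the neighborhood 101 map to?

At position 2 the neighborhood is 101; the next row has 0 there.

0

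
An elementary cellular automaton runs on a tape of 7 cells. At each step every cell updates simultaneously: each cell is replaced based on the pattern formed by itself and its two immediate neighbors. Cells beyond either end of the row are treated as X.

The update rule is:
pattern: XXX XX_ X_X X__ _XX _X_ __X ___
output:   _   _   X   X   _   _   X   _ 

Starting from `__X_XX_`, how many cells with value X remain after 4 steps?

3

step 1: XX_X__X
step 2: __X_XX_  (repeats step 0; period 2)
step 4: __X_XX_
count of X: 3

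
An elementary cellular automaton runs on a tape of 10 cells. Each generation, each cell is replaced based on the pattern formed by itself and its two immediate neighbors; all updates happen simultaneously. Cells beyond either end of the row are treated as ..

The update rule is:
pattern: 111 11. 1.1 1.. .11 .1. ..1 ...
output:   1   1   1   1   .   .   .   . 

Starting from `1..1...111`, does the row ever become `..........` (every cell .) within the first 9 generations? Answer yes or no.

no

generation 1: .1..1...11
generation 2: ..1..1...1
generation 3: ...1..1...
generation 4: ....1..1..
generation 5: .....1..1.
generation 6: ......1..1
generation 7: .......1..
generation 8: ........1.
generation 9: .........1
generation 9 is .........1, still not uniform .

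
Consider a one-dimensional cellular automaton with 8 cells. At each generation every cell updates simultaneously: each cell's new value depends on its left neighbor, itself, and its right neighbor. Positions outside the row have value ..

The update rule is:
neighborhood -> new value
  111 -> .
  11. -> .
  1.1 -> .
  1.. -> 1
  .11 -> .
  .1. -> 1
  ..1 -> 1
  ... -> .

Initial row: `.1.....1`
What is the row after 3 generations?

..11.11.

generation 1: 111...11
generation 2: ...1.1..
generation 3: ..11.11.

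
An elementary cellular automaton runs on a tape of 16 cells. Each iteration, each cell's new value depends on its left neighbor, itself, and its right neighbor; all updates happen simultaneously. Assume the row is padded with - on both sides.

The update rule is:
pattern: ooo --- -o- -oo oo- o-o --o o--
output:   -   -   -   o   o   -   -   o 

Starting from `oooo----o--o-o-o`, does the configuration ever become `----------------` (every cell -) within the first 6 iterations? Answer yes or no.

o--oo----o------
-o-ooo----o-----
---o-oo----o----
-----ooo----o---
-----o-oo----o--
-------ooo----o-
iteration 6 is -------ooo----o-, still not uniform -

no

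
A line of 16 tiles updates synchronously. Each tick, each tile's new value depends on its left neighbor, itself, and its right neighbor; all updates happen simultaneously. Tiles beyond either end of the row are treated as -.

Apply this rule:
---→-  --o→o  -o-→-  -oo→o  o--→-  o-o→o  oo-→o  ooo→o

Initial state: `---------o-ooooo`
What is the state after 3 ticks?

------o-oooooooo

tick 1: --------o-oooooo
tick 2: -------o-ooooooo
tick 3: ------o-oooooooo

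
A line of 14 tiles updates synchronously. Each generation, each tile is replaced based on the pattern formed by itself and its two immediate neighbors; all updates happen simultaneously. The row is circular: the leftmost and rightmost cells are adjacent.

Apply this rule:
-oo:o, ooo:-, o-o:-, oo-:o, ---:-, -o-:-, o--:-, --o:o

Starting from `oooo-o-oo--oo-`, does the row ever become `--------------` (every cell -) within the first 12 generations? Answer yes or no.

no

o--o---oo-ooo-
--o---ooo-o-o-
-o---oo-o-----
o---ooo-------
---oo-o------o
--ooo-------o-
-oo-o------o--
ooo-------o---
o-o------o---o
o-------o---oo
o------o---oo-
------o---ooo-
generation 12 is ------o---ooo-, still not uniform -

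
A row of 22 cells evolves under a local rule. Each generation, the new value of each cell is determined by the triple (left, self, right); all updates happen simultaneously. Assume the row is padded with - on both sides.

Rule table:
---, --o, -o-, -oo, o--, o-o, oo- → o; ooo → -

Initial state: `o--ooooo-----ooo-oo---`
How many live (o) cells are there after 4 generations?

oooo---ooooooo-ooooooo
o--ooooo-----ooo-----o
oooo---ooooooo-ooooooo  (repeats generation 1; period 2)
generation 4: o--ooooo-----ooo-----o
count of o: 10

10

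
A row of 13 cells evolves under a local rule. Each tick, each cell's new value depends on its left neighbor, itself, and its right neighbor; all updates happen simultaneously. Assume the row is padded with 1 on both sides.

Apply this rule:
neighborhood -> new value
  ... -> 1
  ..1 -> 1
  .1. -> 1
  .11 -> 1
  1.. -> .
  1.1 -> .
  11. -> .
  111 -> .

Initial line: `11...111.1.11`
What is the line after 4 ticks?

.1.111...111.

...111...1.1.
.111...111.1.
.1...111...1.
.1.111...111.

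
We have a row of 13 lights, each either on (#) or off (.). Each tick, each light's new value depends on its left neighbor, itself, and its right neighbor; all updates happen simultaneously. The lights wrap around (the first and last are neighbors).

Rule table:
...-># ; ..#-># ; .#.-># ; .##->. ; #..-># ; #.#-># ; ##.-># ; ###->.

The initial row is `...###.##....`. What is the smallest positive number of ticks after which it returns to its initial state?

###..##.#####
..###.##.....
##..##.######
.###.##......
#..##.#######
###.##.......
..##.########
##.##.......#
.##.########.
#.##.......##
##.########..
.##.......###
#.########..#
##.......###.
.########..##
#.......###.#
########..##.
.......###.##
#######..##.#
......###.##.
######..##.##
.....###.##..
#####..##.###
....###.##...
####..##.####
...###.##....

26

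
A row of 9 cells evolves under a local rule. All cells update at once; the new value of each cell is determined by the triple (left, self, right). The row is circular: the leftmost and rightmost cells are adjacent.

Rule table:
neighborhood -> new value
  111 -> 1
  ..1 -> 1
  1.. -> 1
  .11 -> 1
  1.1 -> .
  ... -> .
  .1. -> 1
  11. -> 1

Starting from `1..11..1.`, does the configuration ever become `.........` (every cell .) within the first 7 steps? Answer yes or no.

no

11111111.
11111111.  (fixed point — unchanged through step 7)
step 7 is 11111111., still not uniform .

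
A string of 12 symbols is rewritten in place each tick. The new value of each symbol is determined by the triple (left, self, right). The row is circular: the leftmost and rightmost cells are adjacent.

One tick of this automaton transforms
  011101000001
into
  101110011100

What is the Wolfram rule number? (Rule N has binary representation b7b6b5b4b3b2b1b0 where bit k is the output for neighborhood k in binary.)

225

position 2: 111 → 1  (bit 7 = 1)
position 3: 110 → 1  (bit 6 = 1)
position 0: 101 → 1  (bit 5 = 1)
position 6: 100 → 0  (bit 4 = 0)
position 1: 011 → 0  (bit 3 = 0)
position 5: 010 → 0  (bit 2 = 0)
position 10: 001 → 0  (bit 1 = 0)
position 7: 000 → 1  (bit 0 = 1)
bits b7..b0 = 11100001 = 225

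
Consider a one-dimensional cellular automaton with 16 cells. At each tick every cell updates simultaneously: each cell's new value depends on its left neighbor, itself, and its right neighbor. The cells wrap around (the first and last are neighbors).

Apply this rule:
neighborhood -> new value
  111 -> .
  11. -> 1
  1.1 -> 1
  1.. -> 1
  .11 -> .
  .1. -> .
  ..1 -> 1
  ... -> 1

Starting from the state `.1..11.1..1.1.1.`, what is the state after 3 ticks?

1.11.11.11.1.1.1
11.11.11.11.1.1.
.11.11.11.11.1.1

.11.11.11.11.1.1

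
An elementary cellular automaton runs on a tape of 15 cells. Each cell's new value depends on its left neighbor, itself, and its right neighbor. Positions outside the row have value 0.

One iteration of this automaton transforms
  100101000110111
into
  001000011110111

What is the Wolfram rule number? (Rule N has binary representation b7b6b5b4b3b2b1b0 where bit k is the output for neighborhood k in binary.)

position 13: 111 → 1  (bit 7 = 1)
position 10: 110 → 1  (bit 6 = 1)
position 4: 101 → 0  (bit 5 = 0)
position 1: 100 → 0  (bit 4 = 0)
position 9: 011 → 1  (bit 3 = 1)
position 0: 010 → 0  (bit 2 = 0)
position 2: 001 → 1  (bit 1 = 1)
position 7: 000 → 1  (bit 0 = 1)
bits b7..b0 = 11001011 = 203

203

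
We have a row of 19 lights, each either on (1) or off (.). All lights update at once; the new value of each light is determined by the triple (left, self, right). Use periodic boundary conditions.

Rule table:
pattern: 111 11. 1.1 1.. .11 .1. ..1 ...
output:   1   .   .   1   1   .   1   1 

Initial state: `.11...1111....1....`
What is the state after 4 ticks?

tick 1: 11.111111.1111.1111
tick 2: 1..11111..111..1111
tick 3: .111111.1111.111111
tick 4: .11111..111..11111.

.11111..111..11111.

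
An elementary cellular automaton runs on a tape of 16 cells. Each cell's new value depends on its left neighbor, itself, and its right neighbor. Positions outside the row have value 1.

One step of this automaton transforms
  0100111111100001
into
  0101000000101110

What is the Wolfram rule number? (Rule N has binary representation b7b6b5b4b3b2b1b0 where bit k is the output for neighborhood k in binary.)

position 5: 111 → 0  (bit 7 = 0)
position 10: 110 → 1  (bit 6 = 1)
position 0: 101 → 0  (bit 5 = 0)
position 2: 100 → 0  (bit 4 = 0)
position 4: 011 → 0  (bit 3 = 0)
position 1: 010 → 1  (bit 2 = 1)
position 3: 001 → 1  (bit 1 = 1)
position 12: 000 → 1  (bit 0 = 1)
bits b7..b0 = 01000111 = 71

71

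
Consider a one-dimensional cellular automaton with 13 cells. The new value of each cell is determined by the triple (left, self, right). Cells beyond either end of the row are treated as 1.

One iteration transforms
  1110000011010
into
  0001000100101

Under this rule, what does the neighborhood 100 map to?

1

At position 3 the neighborhood is 100; the next row has 1 there.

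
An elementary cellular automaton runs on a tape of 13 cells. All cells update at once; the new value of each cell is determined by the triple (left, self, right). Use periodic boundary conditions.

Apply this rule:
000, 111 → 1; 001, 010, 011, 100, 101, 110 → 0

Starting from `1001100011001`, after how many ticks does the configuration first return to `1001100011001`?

14

tick 1: 0000001000000
tick 2: 1111100011111
tick 3: 1111001001111
tick 4: 1110000000111
tick 5: 1100111110011
tick 6: 1000011100001
tick 7: 0011001001100
tick 8: 1000000000001
tick 9: 0011111111100
tick 10: 1001111111001
tick 11: 0000111110000
tick 12: 1110011100111
tick 13: 1100001000011
tick 14: 1001100011001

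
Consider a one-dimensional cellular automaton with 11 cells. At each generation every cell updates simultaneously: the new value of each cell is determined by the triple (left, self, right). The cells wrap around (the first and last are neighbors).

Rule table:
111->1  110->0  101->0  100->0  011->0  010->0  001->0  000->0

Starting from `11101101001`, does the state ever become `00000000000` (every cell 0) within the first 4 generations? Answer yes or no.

yes

11000000000
00000000000
all cells are 0 at generation 2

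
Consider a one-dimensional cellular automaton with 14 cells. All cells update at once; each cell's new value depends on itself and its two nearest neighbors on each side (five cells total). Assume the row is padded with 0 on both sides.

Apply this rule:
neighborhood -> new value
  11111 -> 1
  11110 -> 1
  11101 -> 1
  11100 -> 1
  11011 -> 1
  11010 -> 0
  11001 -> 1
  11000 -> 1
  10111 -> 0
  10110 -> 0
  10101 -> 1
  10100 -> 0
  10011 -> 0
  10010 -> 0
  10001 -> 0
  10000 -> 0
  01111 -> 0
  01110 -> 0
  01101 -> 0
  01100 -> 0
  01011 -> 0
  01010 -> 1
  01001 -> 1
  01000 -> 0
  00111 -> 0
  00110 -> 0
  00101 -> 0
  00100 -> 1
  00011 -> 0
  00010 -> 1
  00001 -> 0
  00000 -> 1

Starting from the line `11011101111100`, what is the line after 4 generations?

generation 1: 00100110011110
generation 2: 01110001000111
generation 3: 00011011000001
generation 4: 10000100101011

10000100101011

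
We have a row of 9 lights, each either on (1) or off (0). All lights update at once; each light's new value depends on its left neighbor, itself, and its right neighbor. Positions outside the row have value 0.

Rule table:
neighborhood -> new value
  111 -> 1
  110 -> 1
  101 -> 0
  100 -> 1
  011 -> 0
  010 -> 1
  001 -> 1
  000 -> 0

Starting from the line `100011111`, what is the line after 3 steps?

110111011

110101111
010100111
110111011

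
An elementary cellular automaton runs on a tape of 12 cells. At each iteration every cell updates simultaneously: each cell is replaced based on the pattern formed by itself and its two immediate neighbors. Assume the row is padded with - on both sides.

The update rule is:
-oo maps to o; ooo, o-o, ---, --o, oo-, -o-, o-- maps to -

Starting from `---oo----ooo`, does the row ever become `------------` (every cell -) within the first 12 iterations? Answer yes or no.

iteration 1: ---o-----o--
iteration 2: ------------
all cells are - at iteration 2

yes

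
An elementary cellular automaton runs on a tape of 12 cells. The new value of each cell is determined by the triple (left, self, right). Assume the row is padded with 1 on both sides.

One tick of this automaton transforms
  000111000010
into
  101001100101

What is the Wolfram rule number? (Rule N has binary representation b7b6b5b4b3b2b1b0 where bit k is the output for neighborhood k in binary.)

114

position 4: 111 → 0  (bit 7 = 0)
position 5: 110 → 1  (bit 6 = 1)
position 11: 101 → 1  (bit 5 = 1)
position 0: 100 → 1  (bit 4 = 1)
position 3: 011 → 0  (bit 3 = 0)
position 10: 010 → 0  (bit 2 = 0)
position 2: 001 → 1  (bit 1 = 1)
position 1: 000 → 0  (bit 0 = 0)
bits b7..b0 = 01110010 = 114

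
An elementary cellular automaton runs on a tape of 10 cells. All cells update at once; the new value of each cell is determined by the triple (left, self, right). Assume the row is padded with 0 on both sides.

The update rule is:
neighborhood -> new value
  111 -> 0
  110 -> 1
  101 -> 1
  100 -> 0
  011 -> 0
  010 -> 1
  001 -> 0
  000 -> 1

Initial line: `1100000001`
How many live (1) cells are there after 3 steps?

0101111101
0110000111
0010110001
count of 1: 4

4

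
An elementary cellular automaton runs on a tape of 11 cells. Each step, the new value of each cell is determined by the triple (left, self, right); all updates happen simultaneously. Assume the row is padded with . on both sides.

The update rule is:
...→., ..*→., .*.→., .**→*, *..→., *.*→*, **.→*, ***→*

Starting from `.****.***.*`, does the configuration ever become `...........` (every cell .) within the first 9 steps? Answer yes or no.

no

.*********.
.*********.  (fixed point — unchanged through step 9)
step 9 is .*********., still not uniform .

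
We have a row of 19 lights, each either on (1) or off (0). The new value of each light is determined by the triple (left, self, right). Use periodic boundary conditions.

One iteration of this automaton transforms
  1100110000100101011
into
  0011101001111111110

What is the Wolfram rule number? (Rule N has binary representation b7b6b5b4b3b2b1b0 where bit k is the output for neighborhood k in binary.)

position 0: 111 → 0  (bit 7 = 0)
position 1: 110 → 0  (bit 6 = 0)
position 14: 101 → 1  (bit 5 = 1)
position 2: 100 → 1  (bit 4 = 1)
position 4: 011 → 1  (bit 3 = 1)
position 10: 010 → 1  (bit 2 = 1)
position 3: 001 → 1  (bit 1 = 1)
position 7: 000 → 0  (bit 0 = 0)
bits b7..b0 = 00111110 = 62

62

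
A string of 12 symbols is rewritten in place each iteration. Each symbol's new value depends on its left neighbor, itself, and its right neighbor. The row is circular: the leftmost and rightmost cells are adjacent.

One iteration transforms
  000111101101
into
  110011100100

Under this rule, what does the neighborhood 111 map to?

1

At position 4 the neighborhood is 111; the next row has 1 there.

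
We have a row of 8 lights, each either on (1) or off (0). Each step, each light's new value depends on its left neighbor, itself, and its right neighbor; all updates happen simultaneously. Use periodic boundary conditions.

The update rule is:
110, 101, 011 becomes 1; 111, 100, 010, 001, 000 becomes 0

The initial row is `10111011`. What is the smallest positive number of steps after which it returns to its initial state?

step 1: 11101110
step 2: 10111011

2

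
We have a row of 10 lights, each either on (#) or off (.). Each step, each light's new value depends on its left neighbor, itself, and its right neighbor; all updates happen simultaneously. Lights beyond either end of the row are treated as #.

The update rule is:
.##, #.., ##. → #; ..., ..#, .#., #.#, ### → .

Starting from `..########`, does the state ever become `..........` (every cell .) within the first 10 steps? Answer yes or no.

step 1: #.#.......
step 2: #..#......
step 3: ##..#.....
step 4: .##..#....
step 5: .###..#...
step 6: .#.##..#..
step 7: ...###..#.
step 8: #..#.##...
step 9: ##...###..
step 10: .##..#.##.
step 10 is .##..#.##., still not uniform .

no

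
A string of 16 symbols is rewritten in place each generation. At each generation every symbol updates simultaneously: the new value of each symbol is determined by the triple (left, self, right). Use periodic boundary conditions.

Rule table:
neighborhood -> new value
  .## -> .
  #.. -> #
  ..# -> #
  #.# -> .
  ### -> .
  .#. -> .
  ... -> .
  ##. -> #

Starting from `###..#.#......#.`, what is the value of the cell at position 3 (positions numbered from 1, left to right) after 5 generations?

#

..###...#....#..
.#..##.#.#..#.#.
#.##.#....##...#
#..#..#..#.##.#.
.##.##.##...#...
position 3 holds #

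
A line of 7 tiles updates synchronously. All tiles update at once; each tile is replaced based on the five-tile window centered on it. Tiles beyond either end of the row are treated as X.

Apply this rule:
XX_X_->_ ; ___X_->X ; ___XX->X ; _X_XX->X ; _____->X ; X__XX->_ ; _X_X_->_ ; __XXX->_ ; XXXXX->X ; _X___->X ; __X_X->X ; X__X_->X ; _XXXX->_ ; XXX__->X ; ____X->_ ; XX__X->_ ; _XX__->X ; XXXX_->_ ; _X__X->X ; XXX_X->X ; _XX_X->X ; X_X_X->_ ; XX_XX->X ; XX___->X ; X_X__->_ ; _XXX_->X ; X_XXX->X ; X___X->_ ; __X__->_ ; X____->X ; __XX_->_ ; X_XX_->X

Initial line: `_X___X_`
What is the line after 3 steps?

XX__XXX

__X_XXX
_XXXX_X
XX__XXX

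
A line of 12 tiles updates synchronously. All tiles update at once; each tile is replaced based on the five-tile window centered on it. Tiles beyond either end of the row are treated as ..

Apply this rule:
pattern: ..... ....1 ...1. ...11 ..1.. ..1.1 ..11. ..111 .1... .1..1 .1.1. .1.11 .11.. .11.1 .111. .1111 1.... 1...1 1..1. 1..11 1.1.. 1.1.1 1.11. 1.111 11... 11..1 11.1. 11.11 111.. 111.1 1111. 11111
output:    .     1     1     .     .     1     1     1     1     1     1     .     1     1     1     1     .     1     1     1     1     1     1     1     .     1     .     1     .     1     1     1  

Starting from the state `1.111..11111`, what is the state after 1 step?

1.11.111111.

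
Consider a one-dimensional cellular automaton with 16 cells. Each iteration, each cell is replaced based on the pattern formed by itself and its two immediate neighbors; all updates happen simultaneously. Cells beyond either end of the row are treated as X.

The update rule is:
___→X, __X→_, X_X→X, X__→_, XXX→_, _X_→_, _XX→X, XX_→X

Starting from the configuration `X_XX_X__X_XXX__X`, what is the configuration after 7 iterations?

_XX_XX__XXXX____

XXXXX____XX_X__X
____X_XX_XXX___X
_XX__XXXXX_X_X_X
XXX__X___XX_X_XX
__X____X_XXX_XX_
____XX__XX_XXXXX
_XX_XX__XXXX____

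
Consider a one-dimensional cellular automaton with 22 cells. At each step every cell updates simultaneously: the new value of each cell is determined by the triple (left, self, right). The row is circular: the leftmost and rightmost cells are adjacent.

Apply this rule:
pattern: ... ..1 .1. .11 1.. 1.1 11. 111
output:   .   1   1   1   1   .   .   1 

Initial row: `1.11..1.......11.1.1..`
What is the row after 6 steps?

..11..1..11..1.111..11

1.1.1111.....11..1.111
..1.111.1...11.111.111
111.11..11.11..11..11.
11..1.111..1.111.111..
1.111.11.111.11..11.11
..11..1..11..1.111..11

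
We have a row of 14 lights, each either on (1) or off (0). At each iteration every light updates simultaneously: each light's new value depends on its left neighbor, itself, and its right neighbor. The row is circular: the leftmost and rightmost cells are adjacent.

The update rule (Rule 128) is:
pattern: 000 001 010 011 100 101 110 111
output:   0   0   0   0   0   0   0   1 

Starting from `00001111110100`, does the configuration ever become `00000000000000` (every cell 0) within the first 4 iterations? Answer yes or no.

00000111100000
00000011000000
00000000000000
all cells are 0 at iteration 3

yes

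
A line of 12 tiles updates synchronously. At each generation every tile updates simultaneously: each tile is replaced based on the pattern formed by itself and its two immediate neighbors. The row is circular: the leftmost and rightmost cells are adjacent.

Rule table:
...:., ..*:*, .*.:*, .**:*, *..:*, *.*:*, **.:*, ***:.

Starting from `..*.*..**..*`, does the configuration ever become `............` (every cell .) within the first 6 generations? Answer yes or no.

yes

generation 1: ************
generation 2: ............
all cells are . at generation 2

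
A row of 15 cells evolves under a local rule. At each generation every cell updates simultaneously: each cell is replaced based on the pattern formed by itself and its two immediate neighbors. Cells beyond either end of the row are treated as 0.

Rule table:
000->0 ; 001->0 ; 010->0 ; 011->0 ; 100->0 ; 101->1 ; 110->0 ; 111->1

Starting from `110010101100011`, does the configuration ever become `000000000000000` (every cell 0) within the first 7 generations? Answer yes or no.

yes

000001010000000
000000100000000
000000000000000
all cells are 0 at generation 3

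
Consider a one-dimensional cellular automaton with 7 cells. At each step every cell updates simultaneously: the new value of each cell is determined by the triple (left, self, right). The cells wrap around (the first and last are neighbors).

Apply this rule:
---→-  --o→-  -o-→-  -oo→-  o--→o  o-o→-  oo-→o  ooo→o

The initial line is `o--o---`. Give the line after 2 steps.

-o--o--
--o--o-

--o--o-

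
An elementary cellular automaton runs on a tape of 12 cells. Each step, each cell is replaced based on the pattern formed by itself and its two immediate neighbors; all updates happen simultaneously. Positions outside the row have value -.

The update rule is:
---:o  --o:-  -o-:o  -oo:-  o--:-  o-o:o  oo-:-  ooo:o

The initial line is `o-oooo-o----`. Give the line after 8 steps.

--oo-o-ooo--

step 1: oo-oo-oo-ooo
step 2: --o--o--o-o-
step 3: o-o--o--ooo-
step 4: ooo--o---o--
step 5: -o---o-o-o-o
step 6: -o-o-ooooooo
step 7: -oooo-ooooo-
step 8: --oo-o-ooo--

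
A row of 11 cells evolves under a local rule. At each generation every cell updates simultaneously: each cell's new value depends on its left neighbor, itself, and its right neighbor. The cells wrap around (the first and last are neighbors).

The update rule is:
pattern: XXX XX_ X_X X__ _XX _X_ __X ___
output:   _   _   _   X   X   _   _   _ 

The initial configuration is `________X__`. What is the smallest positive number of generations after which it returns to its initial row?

11

generation 1: _________X_
generation 2: __________X
generation 3: X__________
generation 4: _X_________
generation 5: __X________
generation 6: ___X_______
generation 7: ____X______
generation 8: _____X_____
generation 9: ______X____
generation 10: _______X___
generation 11: ________X__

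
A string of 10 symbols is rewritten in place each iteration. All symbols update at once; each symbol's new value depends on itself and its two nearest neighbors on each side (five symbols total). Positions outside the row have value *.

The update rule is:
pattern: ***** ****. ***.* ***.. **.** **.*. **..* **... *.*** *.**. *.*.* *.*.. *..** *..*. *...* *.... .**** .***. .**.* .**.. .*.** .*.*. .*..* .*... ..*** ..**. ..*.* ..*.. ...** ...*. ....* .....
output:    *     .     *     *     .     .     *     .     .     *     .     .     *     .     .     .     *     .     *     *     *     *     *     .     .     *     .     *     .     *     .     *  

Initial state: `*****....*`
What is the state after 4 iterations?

***.*.....
*.*....*..
*.....****
*..*...***

*..*...***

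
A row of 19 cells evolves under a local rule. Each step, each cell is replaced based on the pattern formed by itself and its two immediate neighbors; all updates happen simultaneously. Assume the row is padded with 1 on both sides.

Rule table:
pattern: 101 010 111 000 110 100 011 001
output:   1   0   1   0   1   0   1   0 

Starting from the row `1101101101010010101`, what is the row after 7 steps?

1111111110100001011
1111111111000000111
1111111111000000111  (fixed point — unchanged through step 7)

1111111111000000111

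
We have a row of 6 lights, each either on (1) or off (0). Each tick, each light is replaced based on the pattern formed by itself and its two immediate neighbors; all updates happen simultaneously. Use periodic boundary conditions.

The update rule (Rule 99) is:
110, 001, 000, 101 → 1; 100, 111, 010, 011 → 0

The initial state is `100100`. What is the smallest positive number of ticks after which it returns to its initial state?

3

001001
010010
100100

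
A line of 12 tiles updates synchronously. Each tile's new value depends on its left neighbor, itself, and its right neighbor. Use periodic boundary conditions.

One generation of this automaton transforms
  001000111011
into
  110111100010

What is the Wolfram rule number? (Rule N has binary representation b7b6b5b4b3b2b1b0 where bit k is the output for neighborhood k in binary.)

27

position 7: 111 → 0  (bit 7 = 0)
position 8: 110 → 0  (bit 6 = 0)
position 9: 101 → 0  (bit 5 = 0)
position 0: 100 → 1  (bit 4 = 1)
position 6: 011 → 1  (bit 3 = 1)
position 2: 010 → 0  (bit 2 = 0)
position 1: 001 → 1  (bit 1 = 1)
position 4: 000 → 1  (bit 0 = 1)
bits b7..b0 = 00011011 = 27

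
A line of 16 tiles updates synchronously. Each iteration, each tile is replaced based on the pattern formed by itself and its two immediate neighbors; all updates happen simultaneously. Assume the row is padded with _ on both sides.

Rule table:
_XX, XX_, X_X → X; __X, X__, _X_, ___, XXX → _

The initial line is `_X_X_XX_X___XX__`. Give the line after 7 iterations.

__X_XXXX____XX__
___XX__X____XX__
___XX_______XX__
___XX_______XX__  (fixed point — unchanged through iteration 7)

___XX_______XX__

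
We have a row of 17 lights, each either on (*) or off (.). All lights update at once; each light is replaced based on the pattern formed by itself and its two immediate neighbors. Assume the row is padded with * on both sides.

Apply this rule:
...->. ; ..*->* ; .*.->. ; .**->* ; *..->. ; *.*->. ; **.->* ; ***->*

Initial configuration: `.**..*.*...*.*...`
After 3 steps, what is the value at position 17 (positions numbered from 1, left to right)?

*

.**.*.....*.....*
.**......*.....**
.**.....*.....***
position 17 holds *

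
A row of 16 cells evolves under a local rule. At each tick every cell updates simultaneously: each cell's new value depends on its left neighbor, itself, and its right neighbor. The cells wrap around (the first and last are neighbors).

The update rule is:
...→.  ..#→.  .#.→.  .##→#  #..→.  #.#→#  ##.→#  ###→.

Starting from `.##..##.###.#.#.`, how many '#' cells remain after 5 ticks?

2

.##..####.##.#..
.##..#..#####...
.##.....#...#...
.##.............
.##.............
count of #: 2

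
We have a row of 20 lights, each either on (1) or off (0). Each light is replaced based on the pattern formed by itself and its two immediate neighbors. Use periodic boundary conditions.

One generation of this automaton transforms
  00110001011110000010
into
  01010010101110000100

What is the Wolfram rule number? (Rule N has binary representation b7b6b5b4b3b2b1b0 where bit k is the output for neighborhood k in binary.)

position 10: 111 → 1  (bit 7 = 1)
position 3: 110 → 1  (bit 6 = 1)
position 8: 101 → 1  (bit 5 = 1)
position 4: 100 → 0  (bit 4 = 0)
position 2: 011 → 0  (bit 3 = 0)
position 7: 010 → 0  (bit 2 = 0)
position 1: 001 → 1  (bit 1 = 1)
position 0: 000 → 0  (bit 0 = 0)
bits b7..b0 = 11100010 = 226

226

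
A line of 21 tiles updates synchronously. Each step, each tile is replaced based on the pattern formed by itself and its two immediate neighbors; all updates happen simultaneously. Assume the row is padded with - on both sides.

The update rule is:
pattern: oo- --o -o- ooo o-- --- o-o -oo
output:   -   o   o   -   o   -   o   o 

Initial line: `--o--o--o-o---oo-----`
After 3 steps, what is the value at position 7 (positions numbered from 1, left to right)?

-

-ooooooooooo-oo-o----
oo----------oo-ooo---
o-o--------oo-oo--o--
position 7 holds -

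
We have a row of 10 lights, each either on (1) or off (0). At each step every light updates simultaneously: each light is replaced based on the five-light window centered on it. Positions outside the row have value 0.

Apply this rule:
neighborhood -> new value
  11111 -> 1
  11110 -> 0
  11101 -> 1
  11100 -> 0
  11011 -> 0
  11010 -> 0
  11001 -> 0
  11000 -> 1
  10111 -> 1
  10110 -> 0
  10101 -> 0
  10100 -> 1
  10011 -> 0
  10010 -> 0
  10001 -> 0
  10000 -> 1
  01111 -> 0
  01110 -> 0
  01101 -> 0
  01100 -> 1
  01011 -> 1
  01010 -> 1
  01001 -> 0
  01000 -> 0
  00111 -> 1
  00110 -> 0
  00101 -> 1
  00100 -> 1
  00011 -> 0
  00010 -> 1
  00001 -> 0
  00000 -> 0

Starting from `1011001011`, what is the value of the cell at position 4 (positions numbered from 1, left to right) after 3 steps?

1101001101
0001000001
0011010011
position 4 holds 1

1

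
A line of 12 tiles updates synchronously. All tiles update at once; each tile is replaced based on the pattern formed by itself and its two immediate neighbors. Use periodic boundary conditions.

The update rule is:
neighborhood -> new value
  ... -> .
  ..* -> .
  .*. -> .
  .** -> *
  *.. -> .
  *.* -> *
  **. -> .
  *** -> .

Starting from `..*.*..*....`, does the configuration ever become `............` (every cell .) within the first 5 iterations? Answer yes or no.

iteration 1: ...*........
iteration 2: ............
all cells are . at iteration 2

yes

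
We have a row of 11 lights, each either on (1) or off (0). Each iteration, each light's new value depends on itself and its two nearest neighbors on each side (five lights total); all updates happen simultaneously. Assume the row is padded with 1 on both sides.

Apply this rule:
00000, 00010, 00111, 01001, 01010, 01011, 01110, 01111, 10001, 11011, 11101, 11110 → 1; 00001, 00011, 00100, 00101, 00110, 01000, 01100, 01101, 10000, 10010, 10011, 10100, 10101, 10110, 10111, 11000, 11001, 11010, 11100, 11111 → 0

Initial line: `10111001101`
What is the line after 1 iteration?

11010000010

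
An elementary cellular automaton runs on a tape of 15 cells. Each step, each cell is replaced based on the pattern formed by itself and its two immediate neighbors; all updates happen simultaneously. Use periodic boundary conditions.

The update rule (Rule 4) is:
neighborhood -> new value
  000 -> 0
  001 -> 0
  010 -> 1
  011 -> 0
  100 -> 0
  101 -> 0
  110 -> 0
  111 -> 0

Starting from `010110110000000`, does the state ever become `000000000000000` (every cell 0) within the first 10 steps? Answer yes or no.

no

010000000000000
010000000000000  (fixed point — unchanged through step 10)
step 10 is 010000000000000, still not uniform 0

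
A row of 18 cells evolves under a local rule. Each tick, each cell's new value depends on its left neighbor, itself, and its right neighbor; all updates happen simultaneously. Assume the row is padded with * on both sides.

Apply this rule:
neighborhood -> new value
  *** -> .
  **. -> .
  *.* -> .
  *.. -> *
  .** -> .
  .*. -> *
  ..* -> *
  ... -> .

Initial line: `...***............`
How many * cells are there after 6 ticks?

*.*...*..........*
..**.***........*.
**......*......**.
..*....***....*...
****..*...*..***.*
....****.****.....
count of *: 8

8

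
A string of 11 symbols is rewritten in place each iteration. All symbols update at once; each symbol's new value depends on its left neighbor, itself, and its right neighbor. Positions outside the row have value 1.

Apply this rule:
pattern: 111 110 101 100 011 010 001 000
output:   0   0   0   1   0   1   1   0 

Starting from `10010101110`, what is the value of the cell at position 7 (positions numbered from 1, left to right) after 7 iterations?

iteration 1: 01110100000
iteration 2: 00000110001
iteration 3: 10001001010
iteration 4: 01011111010
iteration 5: 01000000010
iteration 6: 01100000110
iteration 7: 00010001000
position 7 holds 0

0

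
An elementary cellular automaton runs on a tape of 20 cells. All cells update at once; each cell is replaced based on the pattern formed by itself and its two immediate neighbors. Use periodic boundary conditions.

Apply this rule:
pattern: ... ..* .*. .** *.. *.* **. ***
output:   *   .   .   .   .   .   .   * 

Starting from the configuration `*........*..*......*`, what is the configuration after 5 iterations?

**..**....**..******

..******......****..
*..****..****..**..*
....**....**........
***....**....*******
**..**....**..******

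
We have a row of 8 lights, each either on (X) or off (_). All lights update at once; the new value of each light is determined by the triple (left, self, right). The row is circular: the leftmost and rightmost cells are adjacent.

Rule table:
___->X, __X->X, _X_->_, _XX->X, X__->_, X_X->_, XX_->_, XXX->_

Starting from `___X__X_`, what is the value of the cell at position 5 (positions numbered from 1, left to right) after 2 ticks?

XXX__X__
X___X__X
position 5 holds X

X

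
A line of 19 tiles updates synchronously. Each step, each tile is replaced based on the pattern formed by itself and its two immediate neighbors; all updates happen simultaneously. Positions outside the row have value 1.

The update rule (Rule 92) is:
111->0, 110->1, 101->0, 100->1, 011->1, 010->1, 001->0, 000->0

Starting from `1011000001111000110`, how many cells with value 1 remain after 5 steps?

1011100001001100110
1010110001101110110
1010111001101010110
1010101101101010110
1010101101101010110
count of 1: 11

11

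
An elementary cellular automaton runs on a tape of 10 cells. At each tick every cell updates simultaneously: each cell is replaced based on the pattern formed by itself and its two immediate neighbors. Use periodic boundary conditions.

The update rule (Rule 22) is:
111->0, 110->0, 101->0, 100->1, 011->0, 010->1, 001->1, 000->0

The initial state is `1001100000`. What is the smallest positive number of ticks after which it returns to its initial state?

6

1110010001
0001111010
0010000011
1111000100
0000101111
1001100000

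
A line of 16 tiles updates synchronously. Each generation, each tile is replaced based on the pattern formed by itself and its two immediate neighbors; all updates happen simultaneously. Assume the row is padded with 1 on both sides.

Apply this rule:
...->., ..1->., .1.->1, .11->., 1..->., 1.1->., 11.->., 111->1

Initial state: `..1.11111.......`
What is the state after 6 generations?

..1...1.........

generation 1: ..1..111........
generation 2: ..1...1.........
generation 3: ..1...1.........  (fixed point — unchanged through generation 6)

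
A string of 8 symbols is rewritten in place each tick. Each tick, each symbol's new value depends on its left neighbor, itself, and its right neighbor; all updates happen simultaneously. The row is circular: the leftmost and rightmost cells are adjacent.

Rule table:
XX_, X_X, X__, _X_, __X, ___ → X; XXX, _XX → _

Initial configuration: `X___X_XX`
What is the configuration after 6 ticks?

XXXXXX__
_____XXX
XXXXX__X
____XXX_
XXXX__XX
___XXX__

___XXX__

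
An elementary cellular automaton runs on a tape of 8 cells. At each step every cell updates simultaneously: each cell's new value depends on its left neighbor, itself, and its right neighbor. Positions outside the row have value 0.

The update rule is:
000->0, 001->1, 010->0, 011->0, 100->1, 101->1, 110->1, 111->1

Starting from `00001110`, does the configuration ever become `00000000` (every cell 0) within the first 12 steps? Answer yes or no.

00010111
00101011
01010101
10101010
01010101  (repeats step 3; period 2)
step 12: 10101010
step 12 is 10101010, still not uniform 0

no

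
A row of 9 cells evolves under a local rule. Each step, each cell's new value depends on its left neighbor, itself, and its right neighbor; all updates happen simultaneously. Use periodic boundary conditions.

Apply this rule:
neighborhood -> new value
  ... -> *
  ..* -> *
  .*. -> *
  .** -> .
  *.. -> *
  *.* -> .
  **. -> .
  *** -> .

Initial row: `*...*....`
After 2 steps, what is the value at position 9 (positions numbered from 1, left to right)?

step 1: *********
step 2: .........
position 9 holds .

.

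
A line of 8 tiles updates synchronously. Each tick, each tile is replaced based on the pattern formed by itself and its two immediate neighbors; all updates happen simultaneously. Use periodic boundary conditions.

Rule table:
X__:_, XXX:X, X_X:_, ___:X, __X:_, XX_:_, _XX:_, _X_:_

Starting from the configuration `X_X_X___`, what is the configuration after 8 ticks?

______X_
XXXXX___
_XXX__X_
__X_____
X___XXXX
__X__XXX
______X_  (repeats tick 1; period 6)
tick 8: XXXXX___

XXXXX___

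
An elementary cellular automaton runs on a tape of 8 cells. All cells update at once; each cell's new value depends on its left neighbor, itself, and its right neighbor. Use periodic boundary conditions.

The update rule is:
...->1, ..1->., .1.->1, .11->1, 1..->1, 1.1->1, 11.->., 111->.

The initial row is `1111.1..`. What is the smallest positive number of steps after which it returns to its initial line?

16

step 1: 1...111.
step 2: 111.1..1
step 3: ...111.1
step 4: 11.1..11
step 5: ..111.1.
step 6: 1.1..111
step 7: .111.1..
step 8: .1..1111
step 9: 111.1...
step 10: 1..1111.
step 11: 11.1...1
step 12: ..1111.1
step 13: 1.1...11
step 14: .1111.1.
step 15: .1...111
step 16: 1111.1..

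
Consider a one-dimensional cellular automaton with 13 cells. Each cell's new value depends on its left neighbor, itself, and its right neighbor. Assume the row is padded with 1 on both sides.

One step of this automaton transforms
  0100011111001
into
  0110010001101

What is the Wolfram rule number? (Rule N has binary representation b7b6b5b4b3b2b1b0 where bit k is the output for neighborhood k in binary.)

92

position 6: 111 → 0  (bit 7 = 0)
position 9: 110 → 1  (bit 6 = 1)
position 0: 101 → 0  (bit 5 = 0)
position 2: 100 → 1  (bit 4 = 1)
position 5: 011 → 1  (bit 3 = 1)
position 1: 010 → 1  (bit 2 = 1)
position 4: 001 → 0  (bit 1 = 0)
position 3: 000 → 0  (bit 0 = 0)
bits b7..b0 = 01011100 = 92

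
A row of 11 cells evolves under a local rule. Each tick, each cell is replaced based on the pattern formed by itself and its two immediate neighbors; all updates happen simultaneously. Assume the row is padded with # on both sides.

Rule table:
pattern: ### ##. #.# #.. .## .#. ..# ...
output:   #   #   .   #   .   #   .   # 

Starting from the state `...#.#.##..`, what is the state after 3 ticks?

##.#.#..##.
##.#.##..#.
##.#..##.#.

##.#..##.#.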